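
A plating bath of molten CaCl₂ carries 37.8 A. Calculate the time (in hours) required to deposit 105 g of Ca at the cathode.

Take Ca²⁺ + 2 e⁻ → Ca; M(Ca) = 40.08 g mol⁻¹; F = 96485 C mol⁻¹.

n(Ca) = m/M = 105 / 40.08 = 2.620 mol.
Each Ca atom requires 2 electrons, so n(e⁻) = 2 × 2.620 = 5.240 mol.
Q = n(e⁻)·F = 5.240 × 96485 = 505500 C.
t = Q/I = 505500 / 37.80 A = 13370 s = 3.71 h.

3.71 h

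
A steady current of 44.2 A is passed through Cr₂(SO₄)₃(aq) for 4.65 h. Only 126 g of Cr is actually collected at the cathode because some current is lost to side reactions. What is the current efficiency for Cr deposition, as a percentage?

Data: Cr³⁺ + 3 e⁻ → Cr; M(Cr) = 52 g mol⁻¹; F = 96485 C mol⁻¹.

Q = I·t = 44.20 × 16740 = 739900 C; n(e⁻) = 739900/96485 = 7.669 mol.
Theoretical n(Cr) = n(e⁻)/3 = 2.556 mol, i.e. m_theo = 2.556 × 52 = 132.9 g.
Efficiency = m_actual / m_theo = 126 / 132.9 = 94.8 %.

94.8 %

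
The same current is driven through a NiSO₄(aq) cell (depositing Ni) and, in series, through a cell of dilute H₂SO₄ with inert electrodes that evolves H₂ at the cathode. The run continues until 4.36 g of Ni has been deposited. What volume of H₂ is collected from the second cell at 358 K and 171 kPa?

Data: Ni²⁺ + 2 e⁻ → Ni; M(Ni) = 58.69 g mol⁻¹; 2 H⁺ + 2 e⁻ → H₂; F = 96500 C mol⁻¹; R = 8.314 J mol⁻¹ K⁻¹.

n(Ni) = 4.36 / 58.69 = 0.07429 mol, so n(e⁻) = 2 × 0.07429 = 0.1486 mol.
The cells are in series, so the same 0.1486 mol of electrons passes through the second cell.
2 H⁺ + 2 e⁻ → H₂ — 2 mol e⁻ per mol H₂, so n(H₂) = 0.1486/2 = 0.07429 mol.
V = nRT/P = (0.07429 × 8.314 × 358) / (171 × 10³) = 0.00129 m³ = 1.29 L.

1.29 L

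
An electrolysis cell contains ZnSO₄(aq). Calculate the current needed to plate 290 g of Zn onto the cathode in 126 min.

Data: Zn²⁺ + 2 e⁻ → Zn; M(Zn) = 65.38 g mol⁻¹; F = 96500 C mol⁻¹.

113 A

n(Zn) = 290 / 65.38 = 4.436 mol.
n(e⁻) = 2 × 4.436 = 8.871 mol.
Q = n(e⁻)·F = 8.871 × 96500 = 856100 C.
I = Q/t = 856100 / 7560.0 s = 113 A.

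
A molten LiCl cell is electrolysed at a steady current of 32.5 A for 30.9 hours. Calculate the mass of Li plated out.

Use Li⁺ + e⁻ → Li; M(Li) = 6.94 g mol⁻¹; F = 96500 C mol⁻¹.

260 g

Q = I·t = 32.50 A × 111240 s = 3615000 C.
n(e⁻) = Q/F = 3615000 / 96500 = 37.46 mol.
Li⁺ + e⁻ → Li, so n(Li) = n(e⁻)/1 = 37.46 mol.
m = n·M = 37.46 × 6.94 = 260 g.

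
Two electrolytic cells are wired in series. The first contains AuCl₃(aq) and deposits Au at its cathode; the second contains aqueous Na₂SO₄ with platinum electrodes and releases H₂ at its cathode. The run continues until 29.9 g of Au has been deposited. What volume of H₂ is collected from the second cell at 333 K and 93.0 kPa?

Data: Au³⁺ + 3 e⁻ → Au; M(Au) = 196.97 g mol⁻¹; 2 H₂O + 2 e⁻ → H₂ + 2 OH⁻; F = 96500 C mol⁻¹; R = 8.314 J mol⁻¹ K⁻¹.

6.78 L

n(Au) = 29.9 / 196.97 = 0.1518 mol, so n(e⁻) = 3 × 0.1518 = 0.4554 mol.
The cells are in series, so the same 0.4554 mol of electrons passes through the second cell.
2 H₂O + 2 e⁻ → H₂ + 2 OH⁻ — 2 mol e⁻ per mol H₂, so n(H₂) = 0.4554/2 = 0.2277 mol.
V = nRT/P = (0.2277 × 8.314 × 333) / (93.0 × 10³) = 0.00678 m³ = 6.78 L.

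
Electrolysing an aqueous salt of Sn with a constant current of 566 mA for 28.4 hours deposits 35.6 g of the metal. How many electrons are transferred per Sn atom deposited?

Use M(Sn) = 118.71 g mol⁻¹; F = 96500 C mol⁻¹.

Q = I·t = 0.5660 A × 102240 s = 57870 C, so n(e⁻) = 57870/96500 = 0.5997 mol.
n(Sn) deposited = 35.6 / 118.71 = 0.2999 mol.
Electrons per atom = n(e⁻)/n(Sn) = 0.5997 / 0.2999 = 2.00 ≈ 2, so the ion is Sn²⁺.

2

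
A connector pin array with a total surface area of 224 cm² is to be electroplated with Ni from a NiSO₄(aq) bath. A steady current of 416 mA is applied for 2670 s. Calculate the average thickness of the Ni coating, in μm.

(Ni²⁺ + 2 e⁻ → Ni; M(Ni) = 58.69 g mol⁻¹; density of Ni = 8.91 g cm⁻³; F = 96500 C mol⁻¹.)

1.69 μm

Q = I·t = 0.4160 × 2670.0 = 1111 C; n(e⁻) = 0.01151 mol.
n(Ni) = n(e⁻)/2 = 0.005755 mol, so m = 0.005755 × 58.69 = 0.3378 g.
Volume = m/ρ = 0.3378 / 8.91 = 0.03791 cm³.
Thickness = V/A = 0.03791 / 224 = 1.69 × 10⁻⁴ cm = 1.69 μm.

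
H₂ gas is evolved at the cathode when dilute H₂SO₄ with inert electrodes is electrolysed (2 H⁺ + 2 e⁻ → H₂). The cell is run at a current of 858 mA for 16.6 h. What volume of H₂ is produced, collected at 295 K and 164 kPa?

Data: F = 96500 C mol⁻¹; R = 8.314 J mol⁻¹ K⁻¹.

3.97 L

Q = I·t = 0.8580 A × 59760 s = 51270 C.
n(e⁻) = Q/F = 51270 / 96500 = 0.5313 mol.
2 electrons are transferred per H₂ molecule, so n(H₂) = 0.5313 / 2 = 0.2657 mol.
V = nRT/P = (0.2657 × 8.314 × 295) / (164 × 10³ Pa) = 0.00397 m³ = 3.97 L.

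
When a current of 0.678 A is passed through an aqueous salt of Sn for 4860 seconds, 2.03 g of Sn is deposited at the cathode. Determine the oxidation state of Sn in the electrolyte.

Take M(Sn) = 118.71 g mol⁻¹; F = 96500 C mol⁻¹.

+2

Q = I·t = 0.6780 A × 4860.0 s = 3295 C, so n(e⁻) = 3295/96500 = 0.03415 mol.
n(Sn) deposited = 2.03 / 118.71 = 0.01710 mol.
Electrons per atom = n(e⁻)/n(Sn) = 0.03415 / 0.01710 = 2.00 ≈ 2, so the ion is Sn²⁺.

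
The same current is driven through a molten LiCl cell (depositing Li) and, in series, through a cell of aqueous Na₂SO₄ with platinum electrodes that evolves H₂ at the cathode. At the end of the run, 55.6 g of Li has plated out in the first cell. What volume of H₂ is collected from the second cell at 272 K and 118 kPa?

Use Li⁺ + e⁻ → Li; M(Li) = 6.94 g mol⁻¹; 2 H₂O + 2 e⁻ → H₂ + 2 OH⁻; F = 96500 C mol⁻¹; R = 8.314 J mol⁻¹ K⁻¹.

76.8 L

n(Li) = 55.6 / 6.94 = 8.012 mol, so n(e⁻) = 1 × 8.012 = 8.012 mol.
The cells are in series, so the same 8.012 mol of electrons passes through the second cell.
2 H₂O + 2 e⁻ → H₂ + 2 OH⁻ — 2 mol e⁻ per mol H₂, so n(H₂) = 8.012/2 = 4.006 mol.
V = nRT/P = (4.006 × 8.314 × 272) / (118 × 10³) = 0.0768 m³ = 76.8 L.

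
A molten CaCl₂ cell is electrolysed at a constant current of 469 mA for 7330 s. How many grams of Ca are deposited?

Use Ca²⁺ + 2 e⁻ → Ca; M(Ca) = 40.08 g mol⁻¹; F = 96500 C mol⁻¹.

Q = I·t = 0.4690 A × 7330.0 s = 3438 C.
n(e⁻) = Q/F = 3438 / 96500 = 0.03562 mol.
Ca²⁺ + 2 e⁻ → Ca, so n(Ca) = n(e⁻)/2 = 0.01781 mol.
m = n·M = 0.01781 × 40.08 = 0.714 g.

0.714 g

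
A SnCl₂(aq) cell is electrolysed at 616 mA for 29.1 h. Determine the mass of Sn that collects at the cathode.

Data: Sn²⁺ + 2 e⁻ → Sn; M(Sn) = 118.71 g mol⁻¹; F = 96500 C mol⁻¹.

39.7 g

Q = I·t = 0.6160 A × 104760 s = 64530 C.
n(e⁻) = Q/F = 64530 / 96500 = 0.6687 mol.
Sn²⁺ + 2 e⁻ → Sn, so n(Sn) = n(e⁻)/2 = 0.3344 mol.
m = n·M = 0.3344 × 118.71 = 39.7 g.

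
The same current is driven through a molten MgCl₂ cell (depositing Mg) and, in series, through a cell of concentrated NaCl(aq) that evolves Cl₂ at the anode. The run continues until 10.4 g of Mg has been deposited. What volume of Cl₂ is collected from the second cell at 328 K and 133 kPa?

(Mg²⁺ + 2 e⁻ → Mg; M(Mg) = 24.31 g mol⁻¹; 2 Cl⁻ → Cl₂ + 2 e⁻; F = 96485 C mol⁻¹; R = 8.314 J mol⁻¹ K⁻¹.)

n(Mg) = 10.4 / 24.31 = 0.4278 mol, so n(e⁻) = 2 × 0.4278 = 0.8556 mol.
The cells are in series, so the same 0.8556 mol of electrons passes through the second cell.
2 Cl⁻ → Cl₂ + 2 e⁻ — 2 mol e⁻ per mol Cl₂, so n(Cl₂) = 0.8556/2 = 0.4278 mol.
V = nRT/P = (0.4278 × 8.314 × 328) / (133 × 10³) = 0.00877 m³ = 8.77 L.

8.77 L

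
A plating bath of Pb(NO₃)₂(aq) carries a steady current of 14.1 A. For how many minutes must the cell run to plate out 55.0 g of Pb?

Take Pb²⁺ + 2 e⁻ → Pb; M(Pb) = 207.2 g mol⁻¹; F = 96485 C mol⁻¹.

60.5 min

n(Pb) = m/M = 55.0 / 207.2 = 0.2654 mol.
Each Pb atom requires 2 electrons, so n(e⁻) = 2 × 0.2654 = 0.5309 mol.
Q = n(e⁻)·F = 0.5309 × 96485 = 51220 C.
t = Q/I = 51220 / 14.10 A = 3633 s = 60.5 min.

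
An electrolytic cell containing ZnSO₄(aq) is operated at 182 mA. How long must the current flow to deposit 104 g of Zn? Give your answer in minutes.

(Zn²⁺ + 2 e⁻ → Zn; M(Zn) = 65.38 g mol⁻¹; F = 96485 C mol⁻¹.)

n(Zn) = m/M = 104 / 65.38 = 1.591 mol.
Each Zn atom requires 2 electrons, so n(e⁻) = 2 × 1.591 = 3.181 mol.
Q = n(e⁻)·F = 3.181 × 96485 = 307000 C.
t = Q/I = 307000 / 0.1820 A = 1687000 s = 28100 min.

28100 min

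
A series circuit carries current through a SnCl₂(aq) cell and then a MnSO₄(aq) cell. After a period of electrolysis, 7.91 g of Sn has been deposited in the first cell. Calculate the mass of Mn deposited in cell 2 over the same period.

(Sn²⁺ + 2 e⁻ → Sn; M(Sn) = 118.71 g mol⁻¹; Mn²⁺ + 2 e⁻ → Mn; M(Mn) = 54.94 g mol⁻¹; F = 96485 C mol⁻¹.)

3.66 g

n(Sn) = 7.91 / 118.71 = 0.06663 mol.
Since Sn²⁺ + 2 e⁻ → Sn, n(e⁻) passed = 2 × 0.06663 = 0.1333 mol.
Cells in series carry the same charge, so the same 0.1333 mol of electrons passes through cell 2.
Mn²⁺ + 2 e⁻ → Mn, so n(Mn) = 0.1333 / 2 = 0.06663 mol.
m(Mn) = 0.06663 × 54.94 = 3.66 g.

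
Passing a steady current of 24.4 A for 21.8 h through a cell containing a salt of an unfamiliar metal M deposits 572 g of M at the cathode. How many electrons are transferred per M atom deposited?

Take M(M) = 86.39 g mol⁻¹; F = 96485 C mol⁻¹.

Q = I·t = 24.40 A × 78480 s = 1915000 C, so n(e⁻) = 1915000/96485 = 19.85 mol.
n(M) deposited = 572 / 86.39 = 6.621 mol.
Electrons per atom = n(e⁻)/n(M) = 19.85 / 6.621 = 3.00 ≈ 3, so the ion is M³⁺.

3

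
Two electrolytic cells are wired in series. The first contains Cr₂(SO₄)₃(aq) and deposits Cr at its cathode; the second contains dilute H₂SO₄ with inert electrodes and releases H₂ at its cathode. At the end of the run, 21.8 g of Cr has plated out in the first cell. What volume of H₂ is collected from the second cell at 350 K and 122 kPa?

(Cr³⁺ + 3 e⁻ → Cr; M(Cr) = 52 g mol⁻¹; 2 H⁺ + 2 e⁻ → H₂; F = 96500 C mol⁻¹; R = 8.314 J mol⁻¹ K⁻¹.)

n(Cr) = 21.8 / 52 = 0.4192 mol, so n(e⁻) = 3 × 0.4192 = 1.258 mol.
The cells are in series, so the same 1.258 mol of electrons passes through the second cell.
2 H⁺ + 2 e⁻ → H₂ — 2 mol e⁻ per mol H₂, so n(H₂) = 1.258/2 = 0.6288 mol.
V = nRT/P = (0.6288 × 8.314 × 350) / (122 × 10³) = 0.0150 m³ = 15.0 L.

15.0 L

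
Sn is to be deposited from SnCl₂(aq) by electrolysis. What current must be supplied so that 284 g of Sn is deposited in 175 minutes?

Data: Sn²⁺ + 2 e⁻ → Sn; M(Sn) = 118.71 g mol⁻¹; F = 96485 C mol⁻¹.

n(Sn) = 284 / 118.71 = 2.392 mol.
n(e⁻) = 2 × 2.392 = 4.785 mol.
Q = n(e⁻)·F = 4.785 × 96485 = 461700 C.
I = Q/t = 461700 / 10500 s = 44.0 A.

44.0 A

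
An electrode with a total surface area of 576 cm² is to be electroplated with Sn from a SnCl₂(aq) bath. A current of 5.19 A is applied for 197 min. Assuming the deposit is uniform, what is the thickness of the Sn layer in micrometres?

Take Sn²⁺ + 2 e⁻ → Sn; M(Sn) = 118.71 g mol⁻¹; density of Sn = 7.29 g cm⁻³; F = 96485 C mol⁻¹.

89.9 μm

Q = I·t = 5.190 × 11820 = 61350 C; n(e⁻) = 0.6358 mol.
n(Sn) = n(e⁻)/2 = 0.3179 mol, so m = 0.3179 × 118.71 = 37.74 g.
Volume = m/ρ = 37.74 / 7.29 = 5.177 cm³.
Thickness = V/A = 5.177 / 576 = 0.00899 cm = 89.9 μm.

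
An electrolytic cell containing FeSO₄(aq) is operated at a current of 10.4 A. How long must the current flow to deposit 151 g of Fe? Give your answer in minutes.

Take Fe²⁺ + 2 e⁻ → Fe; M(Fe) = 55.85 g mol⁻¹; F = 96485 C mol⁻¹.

836 min

n(Fe) = m/M = 151 / 55.85 = 2.704 mol.
Each Fe atom requires 2 electrons, so n(e⁻) = 2 × 2.704 = 5.407 mol.
Q = n(e⁻)·F = 5.407 × 96485 = 521700 C.
t = Q/I = 521700 / 10.40 A = 50170 s = 836 min.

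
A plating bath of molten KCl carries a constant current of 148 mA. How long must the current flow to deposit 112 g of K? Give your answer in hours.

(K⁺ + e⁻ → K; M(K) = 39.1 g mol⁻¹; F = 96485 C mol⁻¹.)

519 h

n(K) = m/M = 112 / 39.1 = 2.864 mol.
Each K atom requires 1 electron, so n(e⁻) = 1 × 2.864 = 2.864 mol.
Q = n(e⁻)·F = 2.864 × 96485 = 276400 C.
t = Q/I = 276400 / 0.1480 A = 1867000 s = 519 h.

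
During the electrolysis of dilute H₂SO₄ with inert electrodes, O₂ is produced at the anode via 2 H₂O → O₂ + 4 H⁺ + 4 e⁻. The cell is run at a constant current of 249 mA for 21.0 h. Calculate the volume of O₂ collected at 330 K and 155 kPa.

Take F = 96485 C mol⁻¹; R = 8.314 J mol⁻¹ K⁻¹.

Q = I·t = 0.2490 A × 75600 s = 18820 C.
n(e⁻) = Q/F = 18820 / 96485 = 0.1951 mol.
4 electrons are transferred per O₂ molecule, so n(O₂) = 0.1951 / 4 = 0.04878 mol.
V = nRT/P = (0.04878 × 8.314 × 330) / (155 × 10³ Pa) = 8.63 × 10⁻⁴ m³ = 0.863 L.

0.863 L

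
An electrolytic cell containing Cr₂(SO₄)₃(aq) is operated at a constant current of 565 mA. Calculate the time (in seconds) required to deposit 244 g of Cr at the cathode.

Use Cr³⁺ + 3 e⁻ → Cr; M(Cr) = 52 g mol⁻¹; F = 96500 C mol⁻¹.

n(Cr) = m/M = 244 / 52 = 4.692 mol.
Each Cr atom requires 3 electrons, so n(e⁻) = 3 × 4.692 = 14.08 mol.
Q = n(e⁻)·F = 14.08 × 96500 = 1358000 C.
t = Q/I = 1358000 / 0.5650 A = 2404000 s.

2.40 × 10⁶ s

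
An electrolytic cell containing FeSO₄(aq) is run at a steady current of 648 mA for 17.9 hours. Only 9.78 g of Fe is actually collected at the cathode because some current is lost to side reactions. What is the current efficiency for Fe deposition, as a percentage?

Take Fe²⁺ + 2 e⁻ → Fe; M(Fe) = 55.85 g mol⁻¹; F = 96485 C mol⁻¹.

80.9 %

Q = I·t = 0.6480 × 64440 = 41760 C; n(e⁻) = 41760/96485 = 0.4328 mol.
Theoretical n(Fe) = n(e⁻)/2 = 0.2164 mol, i.e. m_theo = 0.2164 × 55.85 = 12.09 g.
Efficiency = m_actual / m_theo = 9.78 / 12.09 = 80.9 %.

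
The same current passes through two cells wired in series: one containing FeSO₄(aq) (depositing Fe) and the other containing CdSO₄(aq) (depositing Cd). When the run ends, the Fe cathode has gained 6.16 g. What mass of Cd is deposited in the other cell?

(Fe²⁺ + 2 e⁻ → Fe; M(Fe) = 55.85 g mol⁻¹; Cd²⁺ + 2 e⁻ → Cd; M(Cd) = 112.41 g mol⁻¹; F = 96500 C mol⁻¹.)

12.4 g

n(Fe) = 6.16 / 55.85 = 0.1103 mol.
Since Fe²⁺ + 2 e⁻ → Fe, n(e⁻) passed = 2 × 0.1103 = 0.2206 mol.
Cells in series carry the same charge, so the same 0.2206 mol of electrons passes through cell 2.
Cd²⁺ + 2 e⁻ → Cd, so n(Cd) = 0.2206 / 2 = 0.1103 mol.
m(Cd) = 0.1103 × 112.41 = 12.4 g.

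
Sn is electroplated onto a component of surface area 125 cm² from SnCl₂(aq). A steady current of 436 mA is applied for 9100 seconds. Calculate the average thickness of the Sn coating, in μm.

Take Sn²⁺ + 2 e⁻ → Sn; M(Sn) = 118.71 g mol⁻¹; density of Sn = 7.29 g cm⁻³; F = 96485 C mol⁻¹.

Q = I·t = 0.4360 × 9100.0 = 3968 C; n(e⁻) = 0.04112 mol.
n(Sn) = n(e⁻)/2 = 0.02056 mol, so m = 0.02056 × 118.71 = 2.441 g.
Volume = m/ρ = 2.441 / 7.29 = 0.3348 cm³.
Thickness = V/A = 0.3348 / 125 = 0.00268 cm = 26.8 μm.

26.8 μm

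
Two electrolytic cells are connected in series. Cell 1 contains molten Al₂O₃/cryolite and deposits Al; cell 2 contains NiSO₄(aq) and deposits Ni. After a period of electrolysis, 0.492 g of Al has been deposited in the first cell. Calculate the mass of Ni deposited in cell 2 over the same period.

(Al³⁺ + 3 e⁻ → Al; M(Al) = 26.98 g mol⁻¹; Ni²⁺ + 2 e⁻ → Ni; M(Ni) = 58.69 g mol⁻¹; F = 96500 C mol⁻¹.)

n(Al) = 0.492 / 26.98 = 0.01824 mol.
Since Al³⁺ + 3 e⁻ → Al, n(e⁻) passed = 3 × 0.01824 = 0.05471 mol.
Cells in series carry the same charge, so the same 0.05471 mol of electrons passes through cell 2.
Ni²⁺ + 2 e⁻ → Ni, so n(Ni) = 0.05471 / 2 = 0.02735 mol.
m(Ni) = 0.02735 × 58.69 = 1.61 g.

1.61 g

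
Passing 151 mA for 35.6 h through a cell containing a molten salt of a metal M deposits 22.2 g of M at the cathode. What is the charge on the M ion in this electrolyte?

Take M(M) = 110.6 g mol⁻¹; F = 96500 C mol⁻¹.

Q = I·t = 0.1510 A × 128160 s = 19350 C, so n(e⁻) = 19350/96500 = 0.2005 mol.
n(M) deposited = 22.2 / 110.6 = 0.2007 mol.
Electrons per atom = n(e⁻)/n(M) = 0.2005 / 0.2007 = 0.999 ≈ 1, so the ion is M⁺.

+1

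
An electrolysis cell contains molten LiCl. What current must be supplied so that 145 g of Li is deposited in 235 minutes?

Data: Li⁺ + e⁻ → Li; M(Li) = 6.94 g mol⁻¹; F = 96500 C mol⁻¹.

n(Li) = 145 / 6.94 = 20.89 mol.
n(e⁻) = 1 × 20.89 = 20.89 mol.
Q = n(e⁻)·F = 20.89 × 96500 = 2016000 C.
I = Q/t = 2016000 / 14100 s = 143 A.

143 A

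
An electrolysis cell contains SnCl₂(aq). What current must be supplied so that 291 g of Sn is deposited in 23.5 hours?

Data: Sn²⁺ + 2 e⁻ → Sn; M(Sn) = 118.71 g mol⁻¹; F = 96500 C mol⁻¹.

5.59 A

n(Sn) = 291 / 118.71 = 2.451 mol.
n(e⁻) = 2 × 2.451 = 4.903 mol.
Q = n(e⁻)·F = 4.903 × 96500 = 473100 C.
I = Q/t = 473100 / 84600 s = 5.59 A.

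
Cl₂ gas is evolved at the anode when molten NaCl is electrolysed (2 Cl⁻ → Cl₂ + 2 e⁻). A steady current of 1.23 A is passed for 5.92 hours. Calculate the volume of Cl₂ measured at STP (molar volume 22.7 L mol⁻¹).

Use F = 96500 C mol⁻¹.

3.08 L

Q = I·t = 1.230 A × 21312 s = 26210 C.
n(e⁻) = Q/F = 26210 / 96500 = 0.2716 mol.
2 electrons are transferred per Cl₂ molecule, so n(Cl₂) = 0.2716 / 2 = 0.1358 mol.
V = n × V_m = 0.1358 × 22.7 = 3.08 L.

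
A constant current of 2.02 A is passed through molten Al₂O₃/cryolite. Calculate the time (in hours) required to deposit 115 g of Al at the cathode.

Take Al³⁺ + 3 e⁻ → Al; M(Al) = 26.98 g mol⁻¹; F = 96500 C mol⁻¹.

n(Al) = m/M = 115 / 26.98 = 4.262 mol.
Each Al atom requires 3 electrons, so n(e⁻) = 3 × 4.262 = 12.79 mol.
Q = n(e⁻)·F = 12.79 × 96500 = 1234000 C.
t = Q/I = 1234000 / 2.020 A = 610900 s = 170 h.

170 h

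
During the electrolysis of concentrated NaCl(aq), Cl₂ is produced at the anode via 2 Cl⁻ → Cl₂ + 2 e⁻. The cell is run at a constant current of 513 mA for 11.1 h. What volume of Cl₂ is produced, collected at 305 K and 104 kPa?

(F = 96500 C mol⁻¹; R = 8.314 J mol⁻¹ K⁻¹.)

Q = I·t = 0.5130 A × 39960 s = 20500 C.
n(e⁻) = Q/F = 20500 / 96500 = 0.2124 mol.
2 electrons are transferred per Cl₂ molecule, so n(Cl₂) = 0.2124 / 2 = 0.1062 mol.
V = nRT/P = (0.1062 × 8.314 × 305) / (104 × 10³ Pa) = 0.00259 m³ = 2.59 L.

2.59 L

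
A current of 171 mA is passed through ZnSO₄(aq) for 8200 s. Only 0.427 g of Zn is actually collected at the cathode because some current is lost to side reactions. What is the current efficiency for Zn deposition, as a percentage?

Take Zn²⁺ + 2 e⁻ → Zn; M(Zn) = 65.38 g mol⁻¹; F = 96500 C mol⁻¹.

89.9 %

Q = I·t = 0.1710 × 8200.0 = 1402 C; n(e⁻) = 1402/96500 = 0.01453 mol.
Theoretical n(Zn) = n(e⁻)/2 = 0.007265 mol, i.e. m_theo = 0.007265 × 65.38 = 0.4750 g.
Efficiency = m_actual / m_theo = 0.427 / 0.4750 = 89.9 %.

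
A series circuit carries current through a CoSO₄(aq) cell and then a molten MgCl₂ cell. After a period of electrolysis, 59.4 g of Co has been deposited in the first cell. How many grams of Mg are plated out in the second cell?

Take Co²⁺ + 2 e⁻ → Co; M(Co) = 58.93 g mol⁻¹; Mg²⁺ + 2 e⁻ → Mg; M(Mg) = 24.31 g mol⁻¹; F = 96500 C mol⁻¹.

24.5 g

n(Co) = 59.4 / 58.93 = 1.008 mol.
Since Co²⁺ + 2 e⁻ → Co, n(e⁻) passed = 2 × 1.008 = 2.016 mol.
Cells in series carry the same charge, so the same 2.016 mol of electrons passes through cell 2.
Mg²⁺ + 2 e⁻ → Mg, so n(Mg) = 2.016 / 2 = 1.008 mol.
m(Mg) = 1.008 × 24.31 = 24.5 g.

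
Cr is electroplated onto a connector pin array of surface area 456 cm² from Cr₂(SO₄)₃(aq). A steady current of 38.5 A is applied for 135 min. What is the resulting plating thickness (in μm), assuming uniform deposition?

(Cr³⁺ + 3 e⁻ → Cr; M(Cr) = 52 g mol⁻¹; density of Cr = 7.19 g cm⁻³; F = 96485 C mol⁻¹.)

Q = I·t = 38.50 × 8100.0 = 311800 C; n(e⁻) = 3.232 mol.
n(Cr) = n(e⁻)/3 = 1.077 mol, so m = 1.077 × 52 = 56.02 g.
Volume = m/ρ = 56.02 / 7.19 = 7.792 cm³.
Thickness = V/A = 7.792 / 456 = 0.0171 cm = 171 μm.

171 μm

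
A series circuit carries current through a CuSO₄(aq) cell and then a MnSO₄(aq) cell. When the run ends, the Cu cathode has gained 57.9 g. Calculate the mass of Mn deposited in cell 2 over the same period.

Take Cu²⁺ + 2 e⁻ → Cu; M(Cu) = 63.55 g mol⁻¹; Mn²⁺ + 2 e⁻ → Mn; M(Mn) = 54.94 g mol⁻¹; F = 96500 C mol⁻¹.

50.1 g

n(Cu) = 57.9 / 63.55 = 0.9111 mol.
Since Cu²⁺ + 2 e⁻ → Cu, n(e⁻) passed = 2 × 0.9111 = 1.822 mol.
Cells in series carry the same charge, so the same 1.822 mol of electrons passes through cell 2.
Mn²⁺ + 2 e⁻ → Mn, so n(Mn) = 1.822 / 2 = 0.9111 mol.
m(Mn) = 0.9111 × 54.94 = 50.1 g.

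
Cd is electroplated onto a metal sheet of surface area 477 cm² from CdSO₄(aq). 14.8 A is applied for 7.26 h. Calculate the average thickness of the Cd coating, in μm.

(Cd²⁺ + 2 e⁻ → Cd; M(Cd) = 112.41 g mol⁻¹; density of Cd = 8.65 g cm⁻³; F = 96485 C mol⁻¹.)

546 μm

Q = I·t = 14.80 × 26136 = 386800 C; n(e⁻) = 4.009 mol.
n(Cd) = n(e⁻)/2 = 2.005 mol, so m = 2.005 × 112.41 = 225.3 g.
Volume = m/ρ = 225.3 / 8.65 = 26.05 cm³.
Thickness = V/A = 26.05 / 477 = 0.0546 cm = 546 μm.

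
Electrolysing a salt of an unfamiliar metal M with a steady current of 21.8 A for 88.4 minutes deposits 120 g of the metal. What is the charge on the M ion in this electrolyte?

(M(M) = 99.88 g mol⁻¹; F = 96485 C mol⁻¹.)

+1

Q = I·t = 21.80 A × 5304.0 s = 115600 C, so n(e⁻) = 115600/96485 = 1.198 mol.
n(M) deposited = 120 / 99.88 = 1.201 mol.
Electrons per atom = n(e⁻)/n(M) = 1.198 / 1.201 = 0.997 ≈ 1, so the ion is M⁺.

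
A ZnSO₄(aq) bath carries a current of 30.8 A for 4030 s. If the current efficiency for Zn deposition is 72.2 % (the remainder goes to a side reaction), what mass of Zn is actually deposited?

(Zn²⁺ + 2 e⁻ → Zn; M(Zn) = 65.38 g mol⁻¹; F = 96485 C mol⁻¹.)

Q = I·t = 30.80 × 4030.0 = 124100 C.
n(e⁻) = 124100/96485 = 1.286 mol; theoretically n(Zn) = 1.286/2 = 0.6432 mol, m_theo = 42.05 g.
At 72.2 % efficiency, m_actual = 0.722 × 42.05 = 30.4 g.

30.4 g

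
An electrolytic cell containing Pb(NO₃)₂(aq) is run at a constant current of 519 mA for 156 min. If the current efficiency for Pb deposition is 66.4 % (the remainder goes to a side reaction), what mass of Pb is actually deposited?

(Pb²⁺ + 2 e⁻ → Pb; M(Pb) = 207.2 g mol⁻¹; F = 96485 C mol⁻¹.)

Q = I·t = 0.5190 × 9360.0 = 4858 C.
n(e⁻) = 4858/96485 = 0.05035 mol; theoretically n(Pb) = 0.05035/2 = 0.02517 mol, m_theo = 5.216 g.
At 66.4 % efficiency, m_actual = 0.664 × 5.216 = 3.46 g.

3.46 g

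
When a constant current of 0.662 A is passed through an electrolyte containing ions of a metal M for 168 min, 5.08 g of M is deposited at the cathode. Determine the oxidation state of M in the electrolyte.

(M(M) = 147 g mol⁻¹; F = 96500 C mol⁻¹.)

+2

Q = I·t = 0.6620 A × 10080 s = 6673 C, so n(e⁻) = 6673/96500 = 0.06915 mol.
n(M) deposited = 5.08 / 147 = 0.03456 mol.
Electrons per atom = n(e⁻)/n(M) = 0.06915 / 0.03456 = 2.00 ≈ 2, so the ion is M²⁺.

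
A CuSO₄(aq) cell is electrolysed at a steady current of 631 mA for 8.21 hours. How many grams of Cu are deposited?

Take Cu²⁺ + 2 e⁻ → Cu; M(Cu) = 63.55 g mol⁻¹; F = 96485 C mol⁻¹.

Q = I·t = 0.6310 A × 29556 s = 18650 C.
n(e⁻) = Q/F = 18650 / 96485 = 0.1933 mol.
Cu²⁺ + 2 e⁻ → Cu, so n(Cu) = n(e⁻)/2 = 0.09665 mol.
m = n·M = 0.09665 × 63.55 = 6.14 g.

6.14 g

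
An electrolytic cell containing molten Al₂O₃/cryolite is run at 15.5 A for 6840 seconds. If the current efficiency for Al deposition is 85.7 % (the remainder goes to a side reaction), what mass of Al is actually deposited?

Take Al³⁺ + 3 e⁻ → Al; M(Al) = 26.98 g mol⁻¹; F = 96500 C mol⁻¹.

Q = I·t = 15.50 × 6840.0 = 106000 C.
n(e⁻) = 106000/96500 = 1.099 mol; theoretically n(Al) = 1.099/3 = 0.3662 mol, m_theo = 9.881 g.
At 85.7 % efficiency, m_actual = 0.857 × 9.881 = 8.47 g.

8.47 g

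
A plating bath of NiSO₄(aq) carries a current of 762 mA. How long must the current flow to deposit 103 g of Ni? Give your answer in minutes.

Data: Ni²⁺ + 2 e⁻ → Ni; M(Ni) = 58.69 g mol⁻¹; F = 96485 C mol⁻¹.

7410 min

n(Ni) = m/M = 103 / 58.69 = 1.755 mol.
Each Ni atom requires 2 electrons, so n(e⁻) = 2 × 1.755 = 3.510 mol.
Q = n(e⁻)·F = 3.510 × 96485 = 338700 C.
t = Q/I = 338700 / 0.7620 A = 444400 s = 7410 min.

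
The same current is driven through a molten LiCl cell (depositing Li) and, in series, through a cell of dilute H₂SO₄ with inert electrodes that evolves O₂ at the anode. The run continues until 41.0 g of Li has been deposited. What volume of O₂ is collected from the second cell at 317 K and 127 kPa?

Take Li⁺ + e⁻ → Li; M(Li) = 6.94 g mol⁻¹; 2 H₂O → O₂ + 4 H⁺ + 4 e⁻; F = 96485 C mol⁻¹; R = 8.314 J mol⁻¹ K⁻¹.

30.6 L

n(Li) = 41.0 / 6.94 = 5.908 mol, so n(e⁻) = 1 × 5.908 = 5.908 mol.
The cells are in series, so the same 5.908 mol of electrons passes through the second cell.
2 H₂O → O₂ + 4 H⁺ + 4 e⁻ — 4 mol e⁻ per mol O₂, so n(O₂) = 5.908/4 = 1.477 mol.
V = nRT/P = (1.477 × 8.314 × 317) / (127 × 10³) = 0.0306 m³ = 30.6 L.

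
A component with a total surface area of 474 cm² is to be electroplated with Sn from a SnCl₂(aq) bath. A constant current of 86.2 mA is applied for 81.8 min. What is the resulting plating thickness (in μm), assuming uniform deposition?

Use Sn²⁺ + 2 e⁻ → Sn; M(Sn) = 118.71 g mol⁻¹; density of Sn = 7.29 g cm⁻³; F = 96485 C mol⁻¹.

0.753 μm

Q = I·t = 0.08620 × 4908.0 = 423.1 C; n(e⁻) = 0.004385 mol.
n(Sn) = n(e⁻)/2 = 0.002192 mol, so m = 0.002192 × 118.71 = 0.2603 g.
Volume = m/ρ = 0.2603 / 7.29 = 0.03570 cm³.
Thickness = V/A = 0.03570 / 474 = 7.53 × 10⁻⁵ cm = 0.753 μm.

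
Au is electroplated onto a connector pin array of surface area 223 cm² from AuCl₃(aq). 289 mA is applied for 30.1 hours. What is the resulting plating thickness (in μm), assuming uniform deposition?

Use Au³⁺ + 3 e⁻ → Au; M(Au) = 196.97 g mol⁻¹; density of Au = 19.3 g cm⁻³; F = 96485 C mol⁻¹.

49.5 μm

Q = I·t = 0.2890 × 108360 = 31320 C; n(e⁻) = 0.3246 mol.
n(Au) = n(e⁻)/3 = 0.1082 mol, so m = 0.1082 × 196.97 = 21.31 g.
Volume = m/ρ = 21.31 / 19.3 = 1.104 cm³.
Thickness = V/A = 1.104 / 223 = 0.00495 cm = 49.5 μm.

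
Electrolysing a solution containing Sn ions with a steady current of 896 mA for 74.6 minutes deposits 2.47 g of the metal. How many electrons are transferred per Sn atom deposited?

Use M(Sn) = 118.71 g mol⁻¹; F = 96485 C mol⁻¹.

2

Q = I·t = 0.8960 A × 4476.0 s = 4010 C, so n(e⁻) = 4010/96485 = 0.04157 mol.
n(Sn) deposited = 2.47 / 118.71 = 0.02081 mol.
Electrons per atom = n(e⁻)/n(Sn) = 0.04157 / 0.02081 = 2.00 ≈ 2, so the ion is Sn²⁺.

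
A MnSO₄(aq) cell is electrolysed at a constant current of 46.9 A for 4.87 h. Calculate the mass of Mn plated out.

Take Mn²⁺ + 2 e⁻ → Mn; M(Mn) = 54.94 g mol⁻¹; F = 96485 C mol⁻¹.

Q = I·t = 46.90 A × 17532 s = 822300 C.
n(e⁻) = Q/F = 822300 / 96485 = 8.522 mol.
Mn²⁺ + 2 e⁻ → Mn, so n(Mn) = n(e⁻)/2 = 4.261 mol.
m = n·M = 4.261 × 54.94 = 234 g.

234 g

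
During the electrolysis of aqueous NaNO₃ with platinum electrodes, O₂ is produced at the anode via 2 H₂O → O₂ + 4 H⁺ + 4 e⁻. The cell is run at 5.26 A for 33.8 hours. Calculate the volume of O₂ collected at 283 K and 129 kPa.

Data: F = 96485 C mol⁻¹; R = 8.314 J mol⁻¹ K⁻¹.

30.2 L

Q = I·t = 5.260 A × 121680 s = 640000 C.
n(e⁻) = Q/F = 640000 / 96485 = 6.634 mol.
4 electrons are transferred per O₂ molecule, so n(O₂) = 6.634 / 4 = 1.658 mol.
V = nRT/P = (1.658 × 8.314 × 283) / (129 × 10³ Pa) = 0.0302 m³ = 30.2 L.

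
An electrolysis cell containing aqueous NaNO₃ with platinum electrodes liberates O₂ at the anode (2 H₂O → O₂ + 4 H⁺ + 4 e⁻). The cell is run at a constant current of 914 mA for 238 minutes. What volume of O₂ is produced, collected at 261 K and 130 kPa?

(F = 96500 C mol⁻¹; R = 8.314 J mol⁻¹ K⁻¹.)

Q = I·t = 0.9140 A × 14280 s = 13050 C.
n(e⁻) = Q/F = 13050 / 96500 = 0.1353 mol.
4 electrons are transferred per O₂ molecule, so n(O₂) = 0.1353 / 4 = 0.03381 mol.
V = nRT/P = (0.03381 × 8.314 × 261) / (130 × 10³ Pa) = 5.64 × 10⁻⁴ m³ = 0.564 L.

0.564 L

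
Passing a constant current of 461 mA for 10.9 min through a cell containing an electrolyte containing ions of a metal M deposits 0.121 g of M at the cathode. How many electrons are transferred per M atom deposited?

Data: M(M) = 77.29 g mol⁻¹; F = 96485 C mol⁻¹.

Q = I·t = 0.4610 A × 654.00 s = 301.5 C, so n(e⁻) = 301.5/96485 = 0.003125 mol.
n(M) deposited = 0.121 / 77.29 = 0.001566 mol.
Electrons per atom = n(e⁻)/n(M) = 0.003125 / 0.001566 = 2.00 ≈ 2, so the ion is M²⁺.

2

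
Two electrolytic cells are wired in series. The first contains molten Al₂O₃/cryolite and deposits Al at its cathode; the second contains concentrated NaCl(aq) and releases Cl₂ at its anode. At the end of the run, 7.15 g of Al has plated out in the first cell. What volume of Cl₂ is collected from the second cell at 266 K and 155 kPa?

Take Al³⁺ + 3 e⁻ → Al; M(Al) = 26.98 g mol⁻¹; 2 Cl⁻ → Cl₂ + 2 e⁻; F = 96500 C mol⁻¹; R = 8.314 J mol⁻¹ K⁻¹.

n(Al) = 7.15 / 26.98 = 0.2650 mol, so n(e⁻) = 3 × 0.2650 = 0.7950 mol.
The cells are in series, so the same 0.7950 mol of electrons passes through the second cell.
2 Cl⁻ → Cl₂ + 2 e⁻ — 2 mol e⁻ per mol Cl₂, so n(Cl₂) = 0.7950/2 = 0.3975 mol.
V = nRT/P = (0.3975 × 8.314 × 266) / (155 × 10³) = 0.00567 m³ = 5.67 L.

5.67 L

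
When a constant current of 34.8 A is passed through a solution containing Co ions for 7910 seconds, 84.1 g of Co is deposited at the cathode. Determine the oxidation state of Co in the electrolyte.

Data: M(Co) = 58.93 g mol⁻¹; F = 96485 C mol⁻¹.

Q = I·t = 34.80 A × 7910.0 s = 275300 C, so n(e⁻) = 275300/96485 = 2.853 mol.
n(Co) deposited = 84.1 / 58.93 = 1.427 mol.
Electrons per atom = n(e⁻)/n(Co) = 2.853 / 1.427 = 2.00 ≈ 2, so the ion is Co²⁺.

+2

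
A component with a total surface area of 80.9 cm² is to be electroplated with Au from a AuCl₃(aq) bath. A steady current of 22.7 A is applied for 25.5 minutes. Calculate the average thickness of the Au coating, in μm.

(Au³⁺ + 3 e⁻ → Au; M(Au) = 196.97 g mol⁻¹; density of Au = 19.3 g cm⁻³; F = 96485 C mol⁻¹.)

151 μm

Q = I·t = 22.70 × 1530.0 = 34730 C; n(e⁻) = 0.3600 mol.
n(Au) = n(e⁻)/3 = 0.1200 mol, so m = 0.1200 × 196.97 = 23.63 g.
Volume = m/ρ = 23.63 / 19.3 = 1.225 cm³.
Thickness = V/A = 1.225 / 80.9 = 0.0151 cm = 151 μm.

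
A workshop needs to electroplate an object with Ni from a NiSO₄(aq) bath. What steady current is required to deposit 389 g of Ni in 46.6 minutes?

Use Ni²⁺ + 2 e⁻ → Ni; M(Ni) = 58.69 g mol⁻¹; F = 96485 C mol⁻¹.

n(Ni) = 389 / 58.69 = 6.628 mol.
n(e⁻) = 2 × 6.628 = 13.26 mol.
Q = n(e⁻)·F = 13.26 × 96485 = 1279000 C.
I = Q/t = 1279000 / 2796.0 s = 457 A.

457 A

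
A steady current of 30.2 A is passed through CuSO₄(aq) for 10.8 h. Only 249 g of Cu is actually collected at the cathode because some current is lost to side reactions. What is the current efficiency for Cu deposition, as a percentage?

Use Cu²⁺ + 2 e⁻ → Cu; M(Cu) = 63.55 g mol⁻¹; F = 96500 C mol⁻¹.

64.4 %

Q = I·t = 30.20 × 38880 = 1174000 C; n(e⁻) = 1174000/96500 = 12.17 mol.
Theoretical n(Cu) = n(e⁻)/2 = 6.084 mol, i.e. m_theo = 6.084 × 63.55 = 386.6 g.
Efficiency = m_actual / m_theo = 249 / 386.6 = 64.4 %.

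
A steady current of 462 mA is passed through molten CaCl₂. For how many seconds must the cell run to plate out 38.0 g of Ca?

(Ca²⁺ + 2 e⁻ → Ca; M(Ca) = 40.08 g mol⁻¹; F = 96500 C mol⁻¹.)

n(Ca) = m/M = 38.0 / 40.08 = 0.9481 mol.
Each Ca atom requires 2 electrons, so n(e⁻) = 2 × 0.9481 = 1.896 mol.
Q = n(e⁻)·F = 1.896 × 96500 = 183000 C.
t = Q/I = 183000 / 0.4620 A = 396100 s.

3.96 × 10⁵ s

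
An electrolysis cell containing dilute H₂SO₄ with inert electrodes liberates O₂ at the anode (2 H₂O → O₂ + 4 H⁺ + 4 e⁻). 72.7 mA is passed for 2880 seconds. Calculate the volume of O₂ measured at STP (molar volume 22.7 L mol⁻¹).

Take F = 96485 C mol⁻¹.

0.0123 L

Q = I·t = 0.07270 A × 2880.0 s = 209.4 C.
n(e⁻) = Q/F = 209.4 / 96485 = 0.002170 mol.
4 electrons are transferred per O₂ molecule, so n(O₂) = 0.002170 / 4 = 0.0005425 mol.
V = n × V_m = 0.0005425 × 22.7 = 0.0123 L.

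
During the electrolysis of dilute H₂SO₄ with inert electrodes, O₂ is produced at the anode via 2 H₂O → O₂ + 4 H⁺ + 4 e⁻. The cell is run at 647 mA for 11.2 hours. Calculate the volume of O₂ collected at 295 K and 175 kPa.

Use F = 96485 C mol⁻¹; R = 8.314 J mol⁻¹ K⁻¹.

0.947 L

Q = I·t = 0.6470 A × 40320 s = 26090 C.
n(e⁻) = Q/F = 26090 / 96485 = 0.2704 mol.
4 electrons are transferred per O₂ molecule, so n(O₂) = 0.2704 / 4 = 0.06759 mol.
V = nRT/P = (0.06759 × 8.314 × 295) / (175 × 10³ Pa) = 9.47 × 10⁻⁴ m³ = 0.947 L.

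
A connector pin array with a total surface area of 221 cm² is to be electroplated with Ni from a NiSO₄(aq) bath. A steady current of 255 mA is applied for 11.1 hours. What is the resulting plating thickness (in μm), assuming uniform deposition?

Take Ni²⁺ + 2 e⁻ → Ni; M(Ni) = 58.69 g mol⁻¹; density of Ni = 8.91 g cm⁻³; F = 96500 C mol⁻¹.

15.7 μm

Q = I·t = 0.2550 × 39960 = 10190 C; n(e⁻) = 0.1056 mol.
n(Ni) = n(e⁻)/2 = 0.05280 mol, so m = 0.05280 × 58.69 = 3.099 g.
Volume = m/ρ = 3.099 / 8.91 = 0.3478 cm³.
Thickness = V/A = 0.3478 / 221 = 0.00157 cm = 15.7 μm.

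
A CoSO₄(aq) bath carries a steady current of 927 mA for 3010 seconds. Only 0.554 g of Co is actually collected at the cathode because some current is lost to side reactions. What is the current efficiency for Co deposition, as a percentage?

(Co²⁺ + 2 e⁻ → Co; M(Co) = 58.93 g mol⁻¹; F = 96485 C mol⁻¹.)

65.0 %

Q = I·t = 0.9270 × 3010.0 = 2790 C; n(e⁻) = 2790/96485 = 0.02892 mol.
Theoretical n(Co) = n(e⁻)/2 = 0.01446 mol, i.e. m_theo = 0.01446 × 58.93 = 0.8521 g.
Efficiency = m_actual / m_theo = 0.554 / 0.8521 = 65.0 %.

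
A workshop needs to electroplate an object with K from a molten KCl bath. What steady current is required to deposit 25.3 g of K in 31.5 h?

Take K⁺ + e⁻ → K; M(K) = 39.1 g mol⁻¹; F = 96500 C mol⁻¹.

0.551 A

n(K) = 25.3 / 39.1 = 0.6471 mol.
n(e⁻) = 1 × 0.6471 = 0.6471 mol.
Q = n(e⁻)·F = 0.6471 × 96500 = 62440 C.
I = Q/t = 62440 / 113400 s = 0.551 A.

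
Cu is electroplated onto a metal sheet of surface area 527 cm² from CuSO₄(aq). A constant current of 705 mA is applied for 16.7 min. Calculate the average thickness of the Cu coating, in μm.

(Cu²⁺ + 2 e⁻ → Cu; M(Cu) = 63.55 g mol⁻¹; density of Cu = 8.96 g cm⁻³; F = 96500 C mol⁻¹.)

0.493 μm

Q = I·t = 0.7050 × 1002.0 = 706.4 C; n(e⁻) = 0.007320 mol.
n(Cu) = n(e⁻)/2 = 0.003660 mol, so m = 0.003660 × 63.55 = 0.2326 g.
Volume = m/ρ = 0.2326 / 8.96 = 0.02596 cm³.
Thickness = V/A = 0.02596 / 527 = 4.93 × 10⁻⁵ cm = 0.493 μm.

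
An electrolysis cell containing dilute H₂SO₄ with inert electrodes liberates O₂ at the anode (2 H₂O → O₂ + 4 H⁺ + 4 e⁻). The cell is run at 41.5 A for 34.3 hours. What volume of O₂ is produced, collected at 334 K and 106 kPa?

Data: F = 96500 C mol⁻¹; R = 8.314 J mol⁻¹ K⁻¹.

Q = I·t = 41.50 A × 123480 s = 5124000 C.
n(e⁻) = Q/F = 5124000 / 96500 = 53.10 mol.
4 electrons are transferred per O₂ molecule, so n(O₂) = 53.10 / 4 = 13.28 mol.
V = nRT/P = (13.28 × 8.314 × 334) / (106 × 10³ Pa) = 0.348 m³ = 348 L.

348 L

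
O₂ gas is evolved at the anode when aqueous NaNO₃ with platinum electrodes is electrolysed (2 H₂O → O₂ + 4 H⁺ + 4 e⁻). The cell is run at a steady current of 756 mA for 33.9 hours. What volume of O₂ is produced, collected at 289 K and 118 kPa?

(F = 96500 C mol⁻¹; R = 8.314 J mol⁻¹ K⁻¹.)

4.87 L

Q = I·t = 0.7560 A × 122040 s = 92260 C.
n(e⁻) = Q/F = 92260 / 96500 = 0.9561 mol.
4 electrons are transferred per O₂ molecule, so n(O₂) = 0.9561 / 4 = 0.2390 mol.
V = nRT/P = (0.2390 × 8.314 × 289) / (118 × 10³ Pa) = 0.00487 m³ = 4.87 L.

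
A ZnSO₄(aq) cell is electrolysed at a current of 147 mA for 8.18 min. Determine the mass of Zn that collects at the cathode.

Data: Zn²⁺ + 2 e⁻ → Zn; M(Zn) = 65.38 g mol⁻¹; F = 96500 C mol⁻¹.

Q = I·t = 0.1470 A × 490.80 s = 72.15 C.
n(e⁻) = Q/F = 72.15 / 96500 = 0.0007476 mol.
Zn²⁺ + 2 e⁻ → Zn, so n(Zn) = n(e⁻)/2 = 0.0003738 mol.
m = n·M = 0.0003738 × 65.38 = 0.0244 g.

0.0244 g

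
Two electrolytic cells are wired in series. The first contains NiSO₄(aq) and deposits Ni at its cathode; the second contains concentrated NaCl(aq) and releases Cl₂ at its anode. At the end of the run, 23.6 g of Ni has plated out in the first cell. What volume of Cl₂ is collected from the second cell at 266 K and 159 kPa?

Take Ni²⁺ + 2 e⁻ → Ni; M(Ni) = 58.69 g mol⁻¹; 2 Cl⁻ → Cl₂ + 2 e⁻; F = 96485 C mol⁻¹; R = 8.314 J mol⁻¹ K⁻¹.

5.59 L

n(Ni) = 23.6 / 58.69 = 0.4021 mol, so n(e⁻) = 2 × 0.4021 = 0.8042 mol.
The cells are in series, so the same 0.8042 mol of electrons passes through the second cell.
2 Cl⁻ → Cl₂ + 2 e⁻ — 2 mol e⁻ per mol Cl₂, so n(Cl₂) = 0.8042/2 = 0.4021 mol.
V = nRT/P = (0.4021 × 8.314 × 266) / (159 × 10³) = 0.00559 m³ = 5.59 L.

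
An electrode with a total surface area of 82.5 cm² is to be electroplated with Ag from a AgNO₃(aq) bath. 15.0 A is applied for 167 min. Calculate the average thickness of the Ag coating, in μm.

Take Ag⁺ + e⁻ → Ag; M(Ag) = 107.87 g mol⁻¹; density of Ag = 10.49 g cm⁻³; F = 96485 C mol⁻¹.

Q = I·t = 15.00 × 10020 = 150300 C; n(e⁻) = 1.558 mol.
n(Ag) = n(e⁻)/1 = 1.558 mol, so m = 1.558 × 107.87 = 168.0 g.
Volume = m/ρ = 168.0 / 10.49 = 16.02 cm³.
Thickness = V/A = 16.02 / 82.5 = 0.194 cm = 1940 μm.

1940 μm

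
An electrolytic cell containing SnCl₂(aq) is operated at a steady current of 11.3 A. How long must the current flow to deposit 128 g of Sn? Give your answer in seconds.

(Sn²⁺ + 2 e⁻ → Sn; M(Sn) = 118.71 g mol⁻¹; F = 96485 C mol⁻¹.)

n(Sn) = m/M = 128 / 118.71 = 1.078 mol.
Each Sn atom requires 2 electrons, so n(e⁻) = 2 × 1.078 = 2.157 mol.
Q = n(e⁻)·F = 2.157 × 96485 = 208100 C.
t = Q/I = 208100 / 11.30 A = 18410 s.

18400 s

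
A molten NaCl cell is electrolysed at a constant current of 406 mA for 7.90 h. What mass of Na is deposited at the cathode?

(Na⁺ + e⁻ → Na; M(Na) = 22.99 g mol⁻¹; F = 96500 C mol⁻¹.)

Q = I·t = 0.4060 A × 28440 s = 11550 C.
n(e⁻) = Q/F = 11550 / 96500 = 0.1197 mol.
Na⁺ + e⁻ → Na, so n(Na) = n(e⁻)/1 = 0.1197 mol.
m = n·M = 0.1197 × 22.99 = 2.75 g.

2.75 g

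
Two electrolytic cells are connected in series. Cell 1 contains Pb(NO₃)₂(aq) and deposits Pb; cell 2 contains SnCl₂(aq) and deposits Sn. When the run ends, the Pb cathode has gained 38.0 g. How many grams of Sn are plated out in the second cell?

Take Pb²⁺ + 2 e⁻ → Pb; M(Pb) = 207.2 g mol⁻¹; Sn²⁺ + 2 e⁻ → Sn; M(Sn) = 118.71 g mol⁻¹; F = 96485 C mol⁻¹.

21.8 g

n(Pb) = 38.0 / 207.2 = 0.1834 mol.
Since Pb²⁺ + 2 e⁻ → Pb, n(e⁻) passed = 2 × 0.1834 = 0.3668 mol.
Cells in series carry the same charge, so the same 0.3668 mol of electrons passes through cell 2.
Sn²⁺ + 2 e⁻ → Sn, so n(Sn) = 0.3668 / 2 = 0.1834 mol.
m(Sn) = 0.1834 × 118.71 = 21.8 g.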